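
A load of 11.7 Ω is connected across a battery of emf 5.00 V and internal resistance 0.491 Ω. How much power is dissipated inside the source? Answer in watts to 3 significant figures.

0.0826 W

r is in series with the load, so it carries the full circuit current — the loss in it is I²r.
I = ε / (r + R) = 5.00 / (0.491 + 11.7) = 0.4101 A
P_int = I² r = (0.4101)² × 0.491 = 0.08259 W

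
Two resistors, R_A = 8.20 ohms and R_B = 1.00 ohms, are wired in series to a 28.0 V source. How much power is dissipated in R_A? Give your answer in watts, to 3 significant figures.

76.0 W

The current is common to all series resistors; compute it, then apply P = I²R for the target.
R_total = 8.20 + 1.00 = 9.200 Ω
I = V / R_total = 28.0 / 9.200 = 3.043 A
P_R_A = I² × R_A = (3.043)² × 8.20 = 75.95 W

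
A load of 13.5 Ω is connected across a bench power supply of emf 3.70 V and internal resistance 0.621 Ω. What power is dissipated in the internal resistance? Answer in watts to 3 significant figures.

0.0426 W

The internal resistance carries the same current as the load; P_int = I²r.
I = ε / (r + R) = 3.70 / (0.621 + 13.5) = 0.2620 A
P_int = I² r = (0.2620)² × 0.621 = 0.04263 W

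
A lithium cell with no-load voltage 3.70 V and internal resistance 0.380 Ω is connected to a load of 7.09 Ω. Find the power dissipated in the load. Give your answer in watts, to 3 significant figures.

With r and R in series, I = ε/(r+R); the load dissipates I²R.
I = ε / (r + R) = 3.70 / (0.380 + 7.09) = 0.4953 A
P_load = I² R = (0.4953)² × 7.09 = 1.739 W

1.74 W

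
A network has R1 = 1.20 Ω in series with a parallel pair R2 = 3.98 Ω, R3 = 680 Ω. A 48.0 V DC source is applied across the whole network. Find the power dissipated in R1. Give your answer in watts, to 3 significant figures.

104 W

Collapse R2‖R3 to a single equivalent, reducing the network to two series elements.
R_p = (3.98×680)/(3.98+680) = 3.957 Ω
R_total = 1.20 + 3.957 = 5.157 Ω
I = V / R_total = 48.0 / 5.157 = 9.308 A
R1 is in the main series path, so its power is I²R1.
P_R1 = (9.308)² × 1.20 = 104.0 W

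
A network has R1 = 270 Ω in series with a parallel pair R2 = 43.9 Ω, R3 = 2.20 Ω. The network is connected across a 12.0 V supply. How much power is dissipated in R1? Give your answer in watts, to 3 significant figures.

Replace R2 and R3 with their parallel equivalent so the circuit becomes R1 in series with R_p.
R_p = (43.9×2.20)/(43.9+2.20) = 2.095 Ω
R_total = 270 + 2.095 = 272.1 Ω
I = V / R_total = 12.0 / 272.1 = 0.04410 A
R1 is in the main series path, so its power is I²R1.
P_R1 = (0.04410)² × 270 = 0.5252 W

0.525 W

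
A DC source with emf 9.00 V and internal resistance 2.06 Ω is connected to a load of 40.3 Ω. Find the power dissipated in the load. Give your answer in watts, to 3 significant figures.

With r and R in series, I = ε/(r+R); the load dissipates I²R.
I = ε / (r + R) = 9.00 / (2.06 + 40.3) = 0.2125 A
P_load = I² R = (0.2125)² × 40.3 = 1.819 W

1.82 W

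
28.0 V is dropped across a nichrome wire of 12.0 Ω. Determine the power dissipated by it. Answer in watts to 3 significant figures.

V and R are stated; P = V²/R avoids computing the current.
P = (28.0 V)² / 12.0 Ω = 65.33 W

65.3 W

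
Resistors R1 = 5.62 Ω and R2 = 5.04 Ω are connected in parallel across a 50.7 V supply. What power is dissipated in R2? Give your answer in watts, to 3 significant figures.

Parallel branches share the same voltage; P = V²/R gives the branch power in one step.
P_R2 = V² / R2 = (50.7)² / 5.04 Ω = 510.0 W

510 W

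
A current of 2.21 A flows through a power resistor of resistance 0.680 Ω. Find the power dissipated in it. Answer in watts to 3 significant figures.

3.32 W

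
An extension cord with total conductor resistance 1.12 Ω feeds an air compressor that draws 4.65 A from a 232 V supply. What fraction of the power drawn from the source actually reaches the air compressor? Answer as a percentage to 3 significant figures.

The extension cord carries the full 4.65 A.
P_line = I² R_line = (4.650)² × 1.12 = 24.22 W
P_source = V I = 232 × 4.650 = 1079 W; P_load = 1055 W
η = P_load / P_source = 1055 / 1079 = 0.9776

97.8 %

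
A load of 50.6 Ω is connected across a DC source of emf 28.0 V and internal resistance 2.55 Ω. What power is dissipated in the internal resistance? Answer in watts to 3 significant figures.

r is in series with the load, so it carries the full circuit current — the loss in it is I²r.
I = ε / (r + R) = 28.0 / (2.55 + 50.6) = 0.5268 A
P_int = I² r = (0.5268)² × 2.55 = 0.7077 W

0.708 W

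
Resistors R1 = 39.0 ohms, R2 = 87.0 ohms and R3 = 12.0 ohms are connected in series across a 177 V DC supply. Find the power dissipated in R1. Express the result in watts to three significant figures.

Series elements share the same current, so find I first, then use P = I²R.
R_total = 39.0 + 87.0 + 12.0 = 138.0 Ω
I = V / R_total = 177 / 138.0 = 1.283 A
P_R1 = I² × R1 = (1.283)² × 39.0 = 64.16 W

64.2 W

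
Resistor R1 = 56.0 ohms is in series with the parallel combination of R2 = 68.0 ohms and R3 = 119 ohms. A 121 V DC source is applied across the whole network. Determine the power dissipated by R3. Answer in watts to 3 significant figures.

23.4 W

Replace R2 and R3 with their parallel equivalent so the circuit becomes R1 in series with R_p.
R_p = (68.0×119)/(68.0+119) = 43.27 Ω
R_total = 56.0 + 43.27 = 99.27 Ω
I = V / R_total = 121 / 99.27 = 1.219 A
Voltage across the parallel pair: V_p = I × R_p = 1.219 × 43.27 = 52.74 V
R3 sees V_p directly, so P = V_p² / R3.
P_R3 = (52.74)² / 119 = 23.38 W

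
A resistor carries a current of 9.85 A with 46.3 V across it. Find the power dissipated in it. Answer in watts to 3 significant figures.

456 W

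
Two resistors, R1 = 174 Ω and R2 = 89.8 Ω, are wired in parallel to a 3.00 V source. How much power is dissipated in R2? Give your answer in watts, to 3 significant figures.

0.100 W

R2 sits directly across the source, so P = V²/R with V = 3.00 V.
P_R2 = V² / R2 = (3.00)² / 89.8 Ω = 0.1002 W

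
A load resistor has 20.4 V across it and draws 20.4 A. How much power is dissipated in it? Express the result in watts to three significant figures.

416 W

Both the voltage across and the current through the element are known, so P = V I applies directly.
P = 20.4 V × 20.40 A = 416.2 W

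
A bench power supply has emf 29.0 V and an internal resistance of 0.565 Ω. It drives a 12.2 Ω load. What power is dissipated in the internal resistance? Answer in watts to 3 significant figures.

r is in series with the load, so it carries the full circuit current — the loss in it is I²r.
I = ε / (r + R) = 29.0 / (0.565 + 12.2) = 2.272 A
P_int = I² r = (2.272)² × 0.565 = 2.916 W

2.92 W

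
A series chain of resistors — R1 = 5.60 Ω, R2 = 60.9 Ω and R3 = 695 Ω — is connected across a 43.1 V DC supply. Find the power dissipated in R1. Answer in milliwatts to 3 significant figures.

Series elements share the same current, so find I first, then use P = I²R.
R_total = 5.60 + 60.9 + 695 = 761.5 Ω
I = V / R_total = 43.1 / 761.5 = 0.05660 A
P_R1 = I² × R1 = (0.05660)² × 5.60 = 0.01794 W

17.9 mW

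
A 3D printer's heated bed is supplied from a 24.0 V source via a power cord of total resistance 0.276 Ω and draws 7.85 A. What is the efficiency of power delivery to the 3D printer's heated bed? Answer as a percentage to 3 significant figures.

91.0 %

The power cord carries the full 7.85 A.
P_line = I² R_line = (7.850)² × 0.276 = 17.01 W
P_source = V I = 24.0 × 7.850 = 188.4 W; P_load = 171.4 W
η = P_load / P_source = 171.4 / 188.4 = 0.9097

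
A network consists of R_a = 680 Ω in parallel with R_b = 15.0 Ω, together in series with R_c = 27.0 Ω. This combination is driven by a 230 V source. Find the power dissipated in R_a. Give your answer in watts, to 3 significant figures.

Reduce the parallel combination to a single R_p; the circuit then becomes R_p in series with the remaining resistor.
R_p = (680×15.0)/(680+15.0) = 14.68 Ω
R_total = R_p + 27.0 = 14.68 + 27.0 = 41.68 Ω
I = V / R_total = 230 / 41.68 = 5.519 A
Voltage across the parallel pair: V_p = I × R_p = 5.519 × 14.68 = 80.99 V
R_a has V_p across it, so P = V_p²/R_a.
P_R_a = (80.99)² / 680 = 9.647 W

9.65 W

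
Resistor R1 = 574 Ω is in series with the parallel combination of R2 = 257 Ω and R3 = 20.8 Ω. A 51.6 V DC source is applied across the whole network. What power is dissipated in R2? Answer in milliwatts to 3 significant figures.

First combine the parallel branches into one equivalent R_p, then R1 + R_p is a series pair.
R_p = (257×20.8)/(257+20.8) = 19.24 Ω
R_total = 574 + 19.24 = 593.2 Ω
I = V / R_total = 51.6 / 593.2 = 0.08698 A
Voltage across the parallel pair: V_p = I × R_p = 0.08698 × 19.24 = 1.674 V
R2 sees V_p directly, so P = V_p² / R2.
P_R2 = (1.674)² / 257 = 0.01090 W

10.9 mW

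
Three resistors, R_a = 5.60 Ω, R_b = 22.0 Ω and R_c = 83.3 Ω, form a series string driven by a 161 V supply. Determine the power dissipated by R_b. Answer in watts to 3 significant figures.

Series elements share the same current, so find I first, then use P = I²R.
R_total = 5.60 + 22.0 + 83.3 = 110.9 Ω
I = V / R_total = 161 / 110.9 = 1.452 A
P_R_b = I² × R_b = (1.452)² × 22.0 = 46.37 W

46.4 W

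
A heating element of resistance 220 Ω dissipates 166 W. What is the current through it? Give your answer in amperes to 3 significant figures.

0.869 A

From P = V I = I²R = V²/R, with the two given quantities we get I = √(P / R).
I = √(166 / 220) = 0.8686 A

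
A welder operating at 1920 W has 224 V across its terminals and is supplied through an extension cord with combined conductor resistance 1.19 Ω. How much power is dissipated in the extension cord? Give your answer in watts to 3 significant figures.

The extension cord is a series resistance carrying the load current; its dissipation is I²R_line.
I = P / V = 1920 / 224 = 8.571 A through the extension cord.
P_line = I² R_line = (8.571)² × 1.19 = 87.43 W

87.4 W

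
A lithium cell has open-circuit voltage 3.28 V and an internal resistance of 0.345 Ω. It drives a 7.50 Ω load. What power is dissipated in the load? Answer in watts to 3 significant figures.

1.31 W

With r and R in series, I = ε/(r+R); the load dissipates I²R.
I = ε / (r + R) = 3.28 / (0.345 + 7.50) = 0.4181 A
P_load = I² R = (0.4181)² × 7.50 = 1.311 W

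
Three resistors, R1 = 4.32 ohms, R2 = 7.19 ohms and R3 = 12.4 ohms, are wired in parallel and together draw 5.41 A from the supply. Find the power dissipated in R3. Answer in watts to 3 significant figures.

We need the common branch voltage; get it from I_total × R_eq, then P = V²/R for the branch.
1/R_eq = 1/4.32 + 1/7.19 + 1/12.4 ⇒ R_eq = 2.216 Ω
V = I_total × R_eq = 5.410 × 2.216 = 11.99 V
P_R3 = V² / R3 = (11.99)² / 12.4 = 11.59 W

11.6 W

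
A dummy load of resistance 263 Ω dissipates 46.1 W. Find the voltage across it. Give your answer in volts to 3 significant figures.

110 V

The two known quantities fix the third via V = √(P R).
V = √(46.1 × 263) = 110.1 V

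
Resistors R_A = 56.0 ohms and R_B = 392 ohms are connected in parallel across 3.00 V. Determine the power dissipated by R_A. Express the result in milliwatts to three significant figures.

Each parallel branch sees the full supply voltage, so P = V²/R applies directly to the target branch.
P_R_A = V² / R_A = (3.00)² / 56.0 Ω = 0.1607 W

161 mW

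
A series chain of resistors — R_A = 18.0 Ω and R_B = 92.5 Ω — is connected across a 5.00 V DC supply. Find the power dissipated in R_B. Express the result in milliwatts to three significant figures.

In a series string the same current flows through every resistor — find that current, then P = I²R for the one we want.
R_total = 18.0 + 92.5 = 110.5 Ω
I = V / R_total = 5.00 / 110.5 = 0.04525 A
P_R_B = I² × R_B = (0.04525)² × 92.5 = 0.1894 W

189 mW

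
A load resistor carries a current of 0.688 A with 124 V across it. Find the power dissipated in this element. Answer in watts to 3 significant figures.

85.3 W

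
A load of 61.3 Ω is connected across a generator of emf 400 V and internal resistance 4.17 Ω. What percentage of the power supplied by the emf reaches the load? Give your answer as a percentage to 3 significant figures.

Both r and R carry the same current, so the power split is just the resistance split: η = R/(R+r).
η = R / (R + r) = 61.3 / (61.3 + 4.17) = 0.9363

93.6 %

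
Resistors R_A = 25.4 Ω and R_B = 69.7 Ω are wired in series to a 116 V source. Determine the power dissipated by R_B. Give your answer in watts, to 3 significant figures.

104 W

In a series string the same current flows through every resistor — find that current, then P = I²R for the one we want.
R_total = 25.4 + 69.7 = 95.10 Ω
I = V / R_total = 116 / 95.10 = 1.220 A
P_R_B = I² × R_B = (1.220)² × 69.7 = 103.7 W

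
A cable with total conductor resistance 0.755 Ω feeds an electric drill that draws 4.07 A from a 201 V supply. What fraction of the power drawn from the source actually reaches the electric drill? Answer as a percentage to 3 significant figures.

The cable carries the full 4.07 A.
P_line = I² R_line = (4.070)² × 0.755 = 12.51 W
P_source = V I = 201 × 4.070 = 818.1 W; P_load = 805.6 W
η = P_load / P_source = 805.6 / 818.1 = 0.9847

98.5 %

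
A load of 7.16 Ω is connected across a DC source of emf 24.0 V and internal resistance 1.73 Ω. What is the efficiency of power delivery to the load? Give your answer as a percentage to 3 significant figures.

80.5 %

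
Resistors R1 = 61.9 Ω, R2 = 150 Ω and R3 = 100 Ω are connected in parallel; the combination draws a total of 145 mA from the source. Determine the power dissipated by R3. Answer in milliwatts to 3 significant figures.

Only the total current is stated, so first find the parallel equivalent to get the voltage across the combination.
1/R_eq = 1/61.9 + 1/150 + 1/100 ⇒ R_eq = 30.47 Ω
V = I_total × R_eq = 0.1450 × 30.47 = 4.418 V
P_R3 = V² / R3 = (4.418)² / 100 = 0.1952 W

195 mW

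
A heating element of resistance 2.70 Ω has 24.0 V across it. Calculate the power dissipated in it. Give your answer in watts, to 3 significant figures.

213 W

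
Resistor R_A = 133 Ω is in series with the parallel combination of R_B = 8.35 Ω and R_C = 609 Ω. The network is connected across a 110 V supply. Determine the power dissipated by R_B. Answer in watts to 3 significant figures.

First combine the parallel branches into one equivalent R_p, then R_A + R_p is a series pair.
R_p = (8.35×609)/(8.35+609) = 8.237 Ω
R_total = 133 + 8.237 = 141.2 Ω
I = V / R_total = 110 / 141.2 = 0.7788 A
Voltage across the parallel pair: V_p = I × R_p = 0.7788 × 8.237 = 6.415 V
With V_p across R_B, its power is V_p²/R_B.
P_R_B = (6.415)² / 8.35 = 4.929 W

4.93 W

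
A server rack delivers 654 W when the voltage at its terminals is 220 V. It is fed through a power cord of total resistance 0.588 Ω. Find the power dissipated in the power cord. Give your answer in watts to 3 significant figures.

5.20 W

The power cord is a series resistance carrying the load current; its dissipation is I²R_line.
I = P / V = 654 / 220 = 2.973 A through the power cord.
P_line = I² R_line = (2.973)² × 0.588 = 5.196 W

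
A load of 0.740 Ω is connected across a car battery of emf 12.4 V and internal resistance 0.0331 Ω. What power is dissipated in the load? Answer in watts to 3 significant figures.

The internal resistance and the load are in series, so the same I flows through both; get I from ε/(r+R), then I²R for the load.
I = ε / (r + R) = 12.4 / (0.0331 + 0.740) = 16.04 A
P_load = I² R = (16.04)² × 0.740 = 190.4 W

190 W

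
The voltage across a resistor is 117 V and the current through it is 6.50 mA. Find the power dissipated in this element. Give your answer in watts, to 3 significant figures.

0.761 W

Both the voltage across and the current through the element are known, so P = V I applies directly.
P = 117 V × 0.006500 A = 0.7605 W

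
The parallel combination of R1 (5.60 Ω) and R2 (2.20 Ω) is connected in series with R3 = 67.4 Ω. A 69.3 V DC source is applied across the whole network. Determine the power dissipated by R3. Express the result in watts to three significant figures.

Reduce the parallel combination to a single R_p; the circuit then becomes R_p in series with the remaining resistor.
R_p = (5.60×2.20)/(5.60+2.20) = 1.579 Ω
R_total = R_p + 67.4 = 1.579 + 67.4 = 68.98 Ω
I = V / R_total = 69.3 / 68.98 = 1.005 A
R3 carries the full series current, so P = I²R.
P_R3 = (1.005)² × 67.4 = 68.03 W

68.0 W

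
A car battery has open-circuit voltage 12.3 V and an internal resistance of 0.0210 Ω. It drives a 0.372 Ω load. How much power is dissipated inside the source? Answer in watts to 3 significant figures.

20.6 W

The source's internal resistance is just another series element carrying I; its dissipation is I²r.
I = ε / (r + R) = 12.3 / (0.0210 + 0.372) = 31.30 A
P_int = I² r = (31.30)² × 0.0210 = 20.57 W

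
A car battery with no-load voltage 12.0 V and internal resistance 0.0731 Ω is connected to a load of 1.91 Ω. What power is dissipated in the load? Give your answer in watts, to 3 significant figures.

With r and R in series, I = ε/(r+R); the load dissipates I²R.
I = ε / (r + R) = 12.0 / (0.0731 + 1.91) = 6.051 A
P_load = I² R = (6.051)² × 1.91 = 69.94 W

69.9 W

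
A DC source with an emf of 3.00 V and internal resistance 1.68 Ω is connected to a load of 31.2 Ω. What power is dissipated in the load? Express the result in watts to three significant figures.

0.260 W

Find the circuit current first, then P = I²R for the load (series elements share I).
I = ε / (r + R) = 3.00 / (1.68 + 31.2) = 0.09124 A
P_load = I² R = (0.09124)² × 31.2 = 0.2597 W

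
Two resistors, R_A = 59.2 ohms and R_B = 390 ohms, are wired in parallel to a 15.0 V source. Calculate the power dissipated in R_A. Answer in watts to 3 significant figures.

3.80 W

Parallel branches share the same voltage; P = V²/R gives the branch power in one step.
P_R_A = V² / R_A = (15.0)² / 59.2 Ω = 3.801 W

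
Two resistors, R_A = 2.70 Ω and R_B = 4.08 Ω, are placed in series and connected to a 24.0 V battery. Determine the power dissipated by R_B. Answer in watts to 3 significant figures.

51.1 W

In a series string the same current flows through every resistor — find that current, then P = I²R for the one we want.
R_total = 2.70 + 4.08 = 6.780 Ω
I = V / R_total = 24.0 / 6.780 = 3.540 A
P_R_B = I² × R_B = (3.540)² × 4.08 = 51.12 W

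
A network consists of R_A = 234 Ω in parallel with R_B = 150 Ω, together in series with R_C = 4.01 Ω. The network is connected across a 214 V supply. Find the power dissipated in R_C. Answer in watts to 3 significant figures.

Combine R_A and R_B into their parallel equivalent first, reducing the network to two series resistors.
R_p = (234×150)/(234+150) = 91.41 Ω
R_total = R_p + 4.01 = 91.41 + 4.01 = 95.42 Ω
I = V / R_total = 214 / 95.42 = 2.243 A
R_C is the series element, so its power is I²R.
P_R_C = (2.243)² × 4.01 = 20.17 W

20.2 W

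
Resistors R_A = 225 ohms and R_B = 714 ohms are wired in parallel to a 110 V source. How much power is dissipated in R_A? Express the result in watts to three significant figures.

Parallel branches share the same voltage; P = V²/R gives the branch power in one step.
P_R_A = V² / R_A = (110)² / 225 Ω = 53.78 W

53.8 W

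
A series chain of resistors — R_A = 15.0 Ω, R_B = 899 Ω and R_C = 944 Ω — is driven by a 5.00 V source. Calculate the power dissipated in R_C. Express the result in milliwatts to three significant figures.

6.84 mW

Every series element carries the same I. Get I from the total resistance, then P = I² × R_C.
R_total = 15.0 + 899 + 944 = 1858 Ω
I = V / R_total = 5.00 / 1858 = 0.002691 A
P_R_C = I² × R_C = (0.002691)² × 944 = 0.006836 W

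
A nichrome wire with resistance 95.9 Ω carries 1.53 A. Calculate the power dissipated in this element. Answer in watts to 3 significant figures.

224 W

Current and resistance are given, so P = I²R is the direct form.
P = (1.530 A)² × 95.9 Ω = 224.5 W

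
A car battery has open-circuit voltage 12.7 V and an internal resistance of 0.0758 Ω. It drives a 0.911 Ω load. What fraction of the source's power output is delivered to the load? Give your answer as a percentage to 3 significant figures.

Both r and R carry the same current, so the power split is just the resistance split: η = R/(R+r).
η = R / (R + r) = 0.911 / (0.911 + 0.0758) = 0.9232

92.3 %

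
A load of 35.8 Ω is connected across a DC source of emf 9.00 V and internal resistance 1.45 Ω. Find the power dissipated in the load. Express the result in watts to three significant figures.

2.09 W

Find the circuit current first, then P = I²R for the load (series elements share I).
I = ε / (r + R) = 9.00 / (1.45 + 35.8) = 0.2416 A
P_load = I² R = (0.2416)² × 35.8 = 2.090 W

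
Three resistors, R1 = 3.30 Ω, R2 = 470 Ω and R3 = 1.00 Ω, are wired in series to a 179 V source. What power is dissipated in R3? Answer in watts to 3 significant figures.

The current is common to all series resistors; compute it, then apply P = I²R for the target.
R_total = 3.30 + 470 + 1.00 = 474.3 Ω
I = V / R_total = 179 / 474.3 = 0.3774 A
P_R3 = I² × R3 = (0.3774)² × 1.00 = 0.1424 W

0.142 W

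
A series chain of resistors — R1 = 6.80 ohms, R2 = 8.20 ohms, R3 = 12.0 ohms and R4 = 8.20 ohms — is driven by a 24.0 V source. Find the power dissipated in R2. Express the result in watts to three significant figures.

3.81 W

Every series element carries the same I. Get I from the total resistance, then P = I² × R2.
R_total = 6.80 + 8.20 + 12.0 + 8.20 = 35.20 Ω
I = V / R_total = 24.0 / 35.20 = 0.6818 A
P_R2 = I² × R2 = (0.6818)² × 8.20 = 3.812 W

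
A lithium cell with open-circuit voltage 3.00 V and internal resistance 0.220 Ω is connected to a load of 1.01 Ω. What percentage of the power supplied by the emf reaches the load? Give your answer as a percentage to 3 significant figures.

Efficiency is P_load / P_total. With a series r and R sharing the same I, P = I²R for each, so η = R/(R+r).
η = R / (R + r) = 1.01 / (1.01 + 0.220) = 0.8211

82.1 %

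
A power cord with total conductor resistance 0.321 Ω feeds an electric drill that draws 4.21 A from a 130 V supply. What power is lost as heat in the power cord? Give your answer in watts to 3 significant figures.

5.69 W

Line loss is just I²R for the cable — we know both I and R_line directly.
The power cord carries the full 4.21 A.
P_line = I² R_line = (4.210)² × 0.321 = 5.689 W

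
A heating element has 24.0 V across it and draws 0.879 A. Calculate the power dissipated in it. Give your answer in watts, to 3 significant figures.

Since both terminal voltage and current are stated, P = V I gives the power in one step.
P = 24.0 V × 0.8790 A = 21.10 W

21.1 W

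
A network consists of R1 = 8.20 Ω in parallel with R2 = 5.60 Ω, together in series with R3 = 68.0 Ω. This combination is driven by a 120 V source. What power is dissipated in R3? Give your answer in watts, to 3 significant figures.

Reduce the parallel combination to a single R_p; the circuit then becomes R_p in series with the remaining resistor.
R_p = (8.20×5.60)/(8.20+5.60) = 3.328 Ω
R_total = R_p + 68.0 = 3.328 + 68.0 = 71.33 Ω
I = V / R_total = 120 / 71.33 = 1.682 A
All the supply current flows through R3; use P = I²R3.
P_R3 = (1.682)² × 68.0 = 192.5 W

192 W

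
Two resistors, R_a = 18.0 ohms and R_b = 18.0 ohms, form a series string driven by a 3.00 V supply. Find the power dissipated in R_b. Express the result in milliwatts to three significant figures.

The current is common to all series resistors; compute it, then apply P = I²R for the target.
R_total = 18.0 + 18.0 = 36.00 Ω
I = V / R_total = 3.00 / 36.00 = 0.08333 A
P_R_b = I² × R_b = (0.08333)² × 18.0 = 0.1250 W

125 mW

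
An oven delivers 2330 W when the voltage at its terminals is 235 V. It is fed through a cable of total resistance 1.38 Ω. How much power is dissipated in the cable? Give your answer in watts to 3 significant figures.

The cable is a series resistance carrying the load current; its dissipation is I²R_line.
I = P / V = 2330 / 235 = 9.915 A through the cable.
P_line = I² R_line = (9.915)² × 1.38 = 135.7 W

136 W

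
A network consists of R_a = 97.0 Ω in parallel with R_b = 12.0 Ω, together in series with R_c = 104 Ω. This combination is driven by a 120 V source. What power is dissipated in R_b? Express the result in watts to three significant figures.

10.4 W

First find R_p for the parallel pair, then treat R_p + R_c as a series loop.
R_p = (97.0×12.0)/(97.0+12.0) = 10.68 Ω
R_total = R_p + 104 = 10.68 + 104 = 114.7 Ω
I = V / R_total = 120 / 114.7 = 1.046 A
Voltage across the parallel pair: V_p = I × R_p = 1.046 × 10.68 = 11.17 V
Use P = V²/R for R_b with V = V_p.
P_R_b = (11.17)² / 12.0 = 10.41 W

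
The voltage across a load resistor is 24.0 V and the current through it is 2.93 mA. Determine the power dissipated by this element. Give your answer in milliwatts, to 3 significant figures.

70.3 mW

With V and I both given, power follows immediately from P = V I.
P = 24.0 V × 0.002930 A = 0.07032 W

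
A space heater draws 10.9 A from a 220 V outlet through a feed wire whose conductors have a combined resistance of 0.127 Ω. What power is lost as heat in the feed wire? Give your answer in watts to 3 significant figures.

The feed wire and load are in series, so the same current flows in both; the loss is I²R_line.
The feed wire carries the full 10.9 A.
P_line = I² R_line = (10.90)² × 0.127 = 15.09 W

15.1 W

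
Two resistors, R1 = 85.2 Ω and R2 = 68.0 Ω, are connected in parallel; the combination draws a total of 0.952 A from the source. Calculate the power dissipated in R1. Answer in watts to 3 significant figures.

We need the common branch voltage; get it from I_total × R_eq, then P = V²/R for the branch.
1/R_eq = 1/85.2 + 1/68.0 ⇒ R_eq = 37.82 Ω
V = I_total × R_eq = 0.9520 × 37.82 = 36.00 V
P_R1 = V² / R1 = (36.00)² / 85.2 = 15.21 W

15.2 W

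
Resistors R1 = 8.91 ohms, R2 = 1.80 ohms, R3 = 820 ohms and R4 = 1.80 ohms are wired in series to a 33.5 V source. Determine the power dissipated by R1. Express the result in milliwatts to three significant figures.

14.4 mW

Every series element carries the same I. Get I from the total resistance, then P = I² × R1.
R_total = 8.91 + 1.80 + 820 + 1.80 = 832.5 Ω
I = V / R_total = 33.5 / 832.5 = 0.04024 A
P_R1 = I² × R1 = (0.04024)² × 8.91 = 0.01443 W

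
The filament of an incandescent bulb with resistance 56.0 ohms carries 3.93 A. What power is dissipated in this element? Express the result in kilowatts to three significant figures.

0.865 kW

Knowing I and R, the power is just I²R — no need to find V first.
P = (3.930 A)² × 56.0 Ω = 864.9 W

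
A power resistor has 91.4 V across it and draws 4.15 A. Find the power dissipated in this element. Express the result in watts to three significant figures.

379 W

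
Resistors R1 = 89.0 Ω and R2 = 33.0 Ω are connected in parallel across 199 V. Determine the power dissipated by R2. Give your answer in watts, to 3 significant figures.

R2 sits directly across the source, so P = V²/R with V = 199 V.
P_R2 = V² / R2 = (199)² / 33.0 Ω = 1200 W

1200 W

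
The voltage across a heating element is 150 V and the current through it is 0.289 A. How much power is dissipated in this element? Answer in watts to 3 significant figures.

43.3 W

With V and I both given, power follows immediately from P = V I.
P = 150 V × 0.2890 A = 43.35 W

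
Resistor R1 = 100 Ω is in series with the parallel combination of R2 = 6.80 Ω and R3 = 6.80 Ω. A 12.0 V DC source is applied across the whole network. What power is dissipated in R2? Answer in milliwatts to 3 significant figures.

First combine the parallel branches into one equivalent R_p, then R1 + R_p is a series pair.
R_p = (6.80×6.80)/(6.80+6.80) = 3.400 Ω
R_total = 100 + 3.400 = 103.4 Ω
I = V / R_total = 12.0 / 103.4 = 0.1161 A
Voltage across the parallel pair: V_p = I × R_p = 0.1161 × 3.400 = 0.3946 V
R2 sees V_p directly, so P = V_p² / R2.
P_R2 = (0.3946)² / 6.80 = 0.02290 W

22.9 mW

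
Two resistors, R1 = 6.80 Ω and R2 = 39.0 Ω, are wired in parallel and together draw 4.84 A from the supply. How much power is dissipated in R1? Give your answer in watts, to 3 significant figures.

116 W

We need the common branch voltage; get it from I_total × R_eq, then P = V²/R for the branch.
1/R_eq = 1/6.80 + 1/39.0 ⇒ R_eq = 5.790 Ω
V = I_total × R_eq = 4.840 × 5.790 = 28.03 V
P_R1 = V² / R1 = (28.03)² / 6.80 = 115.5 W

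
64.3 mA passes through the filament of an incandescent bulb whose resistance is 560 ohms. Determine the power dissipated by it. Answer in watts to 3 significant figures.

Current and resistance are given, so P = I²R is the direct form.
P = (0.06430 A)² × 560 Ω = 2.315 W

2.32 W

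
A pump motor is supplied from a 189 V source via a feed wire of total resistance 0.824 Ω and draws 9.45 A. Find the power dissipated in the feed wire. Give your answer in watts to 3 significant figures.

73.6 W

Line loss is just I²R for the cable — we know both I and R_line directly.
The feed wire carries the full 9.45 A.
P_line = I² R_line = (9.450)² × 0.824 = 73.59 W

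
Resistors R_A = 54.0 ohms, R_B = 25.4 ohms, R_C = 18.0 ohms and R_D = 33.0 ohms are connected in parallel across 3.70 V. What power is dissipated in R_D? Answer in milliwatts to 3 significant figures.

415 mW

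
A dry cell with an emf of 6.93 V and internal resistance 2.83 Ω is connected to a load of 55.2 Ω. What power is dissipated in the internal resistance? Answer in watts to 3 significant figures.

Internal loss is I²r, with I set by the total series resistance r+R.
I = ε / (r + R) = 6.93 / (2.83 + 55.2) = 0.1194 A
P_int = I² r = (0.1194)² × 2.83 = 0.04036 W

0.0404 W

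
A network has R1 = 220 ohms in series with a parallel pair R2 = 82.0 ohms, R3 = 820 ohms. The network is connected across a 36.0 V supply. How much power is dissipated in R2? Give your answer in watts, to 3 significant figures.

Reduce the parallel pair to R_p first; the network is then a simple series string.
R_p = (82.0×820)/(82.0+820) = 74.55 Ω
R_total = 220 + 74.55 = 294.5 Ω
I = V / R_total = 36.0 / 294.5 = 0.1222 A
Voltage across the parallel pair: V_p = I × R_p = 0.1222 × 74.55 = 9.111 V
R2 is across V_p, so use P = V²/R for that branch.
P_R2 = (9.111)² / 82.0 = 1.012 W

1.01 W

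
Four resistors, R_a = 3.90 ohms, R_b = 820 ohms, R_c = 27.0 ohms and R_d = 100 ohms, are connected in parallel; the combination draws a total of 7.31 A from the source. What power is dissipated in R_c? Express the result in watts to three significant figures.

21.3 W

The branches share the same voltage, but only the total current is given — find V from the equivalent resistance first.
1/R_eq = 1/3.90 + 1/820 + 1/27.0 + 1/100 ⇒ R_eq = 3.282 Ω
V = I_total × R_eq = 7.310 × 3.282 = 23.99 V
P_R_c = V² / R_c = (23.99)² / 27.0 = 21.32 W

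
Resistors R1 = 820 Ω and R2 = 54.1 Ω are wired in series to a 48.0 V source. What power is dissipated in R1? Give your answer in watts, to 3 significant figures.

2.47 W

In a series string the same current flows through every resistor — find that current, then P = I²R for the one we want.
R_total = 820 + 54.1 = 874.1 Ω
I = V / R_total = 48.0 / 874.1 = 0.05491 A
P_R1 = I² × R1 = (0.05491)² × 820 = 2.473 W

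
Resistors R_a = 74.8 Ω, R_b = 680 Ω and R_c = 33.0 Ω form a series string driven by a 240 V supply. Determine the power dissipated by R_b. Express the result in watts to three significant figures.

63.1 W

In a series string the same current flows through every resistor — find that current, then P = I²R for the one we want.
R_total = 74.8 + 680 + 33.0 = 787.8 Ω
I = V / R_total = 240 / 787.8 = 0.3046 A
P_R_b = I² × R_b = (0.3046)² × 680 = 63.11 W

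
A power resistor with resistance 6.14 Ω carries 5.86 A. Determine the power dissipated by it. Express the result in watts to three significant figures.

Current and resistance are given, so P = I²R is the direct form.
P = (5.860 A)² × 6.14 Ω = 210.8 W

211 W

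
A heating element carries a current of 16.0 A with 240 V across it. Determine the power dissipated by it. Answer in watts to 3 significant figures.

3840 W

Since both terminal voltage and current are stated, P = V I gives the power in one step.
P = 240 V × 16.00 A = 3840 W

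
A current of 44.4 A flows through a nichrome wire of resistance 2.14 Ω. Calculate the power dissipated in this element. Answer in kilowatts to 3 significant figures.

Current and resistance are given, so P = I²R is the direct form.
P = (44.40 A)² × 2.14 Ω = 4219 W

4.22 kW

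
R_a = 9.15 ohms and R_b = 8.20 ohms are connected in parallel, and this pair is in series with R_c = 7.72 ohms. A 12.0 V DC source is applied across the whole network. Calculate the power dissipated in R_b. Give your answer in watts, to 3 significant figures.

2.26 W

Combine R_a and R_b into their parallel equivalent first, reducing the network to two series resistors.
R_p = (9.15×8.20)/(9.15+8.20) = 4.324 Ω
R_total = R_p + 7.72 = 4.324 + 7.72 = 12.04 Ω
I = V / R_total = 12.0 / 12.04 = 0.9963 A
Voltage across the parallel pair: V_p = I × R_p = 0.9963 × 4.324 = 4.309 V
R_b sits across V_p; its power is V_p²/R.
P_R_b = (4.309)² / 8.20 = 2.264 W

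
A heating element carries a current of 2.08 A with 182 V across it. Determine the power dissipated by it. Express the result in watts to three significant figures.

With V and I both given, power follows immediately from P = V I.
P = 182 V × 2.080 A = 378.6 W

379 W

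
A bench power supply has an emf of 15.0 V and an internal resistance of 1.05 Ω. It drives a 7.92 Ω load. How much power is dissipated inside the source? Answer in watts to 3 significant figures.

r is in series with the load, so it carries the full circuit current — the loss in it is I²r.
I = ε / (r + R) = 15.0 / (1.05 + 7.92) = 1.672 A
P_int = I² r = (1.672)² × 1.05 = 2.936 W

2.94 W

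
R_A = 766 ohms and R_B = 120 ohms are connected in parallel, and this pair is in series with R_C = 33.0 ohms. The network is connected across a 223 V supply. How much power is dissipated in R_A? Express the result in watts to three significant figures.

Combine R_A and R_B into their parallel equivalent first, reducing the network to two series resistors.
R_p = (766×120)/(766+120) = 103.7 Ω
R_total = R_p + 33.0 = 103.7 + 33.0 = 136.7 Ω
I = V / R_total = 223 / 136.7 = 1.631 A
Voltage across the parallel pair: V_p = I × R_p = 1.631 × 103.7 = 169.2 V
Use P = V²/R for R_A with V = V_p.
P_R_A = (169.2)² / 766 = 37.37 W

37.4 W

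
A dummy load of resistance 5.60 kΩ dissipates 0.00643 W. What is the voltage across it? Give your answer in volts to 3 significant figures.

Inverting the appropriate power form: V = √(P R).
V = √(0.00643 × 5600) = 6.001 V

6.00 V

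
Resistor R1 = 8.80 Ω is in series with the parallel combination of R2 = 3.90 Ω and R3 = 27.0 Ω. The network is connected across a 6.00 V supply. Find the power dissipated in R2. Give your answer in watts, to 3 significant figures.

Replace R2 and R3 with their parallel equivalent so the circuit becomes R1 in series with R_p.
R_p = (3.90×27.0)/(3.90+27.0) = 3.408 Ω
R_total = 8.80 + 3.408 = 12.21 Ω
I = V / R_total = 6.00 / 12.21 = 0.4915 A
Voltage across the parallel pair: V_p = I × R_p = 0.4915 × 3.408 = 1.675 V
R2 is across V_p, so use P = V²/R for that branch.
P_R2 = (1.675)² / 3.90 = 0.7193 W

0.719 W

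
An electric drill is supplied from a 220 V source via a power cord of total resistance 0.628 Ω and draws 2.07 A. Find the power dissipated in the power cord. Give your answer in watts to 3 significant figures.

2.69 W

The power cord is a series resistance carrying the load current; its dissipation is I²R_line.
The power cord carries the full 2.07 A.
P_line = I² R_line = (2.070)² × 0.628 = 2.691 W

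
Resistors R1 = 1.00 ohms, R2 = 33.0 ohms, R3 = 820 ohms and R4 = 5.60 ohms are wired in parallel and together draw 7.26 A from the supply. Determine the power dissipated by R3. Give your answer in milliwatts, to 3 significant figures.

43.9 mW

The branches share the same voltage, but only the total current is given — find V from the equivalent resistance first.
1/R_eq = 1/1.00 + 1/33.0 + 1/820 + 1/5.60 ⇒ R_eq = 0.8264 Ω
V = I_total × R_eq = 7.260 × 0.8264 = 6.000 V
P_R3 = V² / R3 = (6.000)² / 820 = 0.04390 W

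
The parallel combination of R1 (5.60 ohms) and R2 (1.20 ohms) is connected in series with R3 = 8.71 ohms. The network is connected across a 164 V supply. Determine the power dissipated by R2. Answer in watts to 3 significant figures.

First find R_p for the parallel pair, then treat R_p + R3 as a series loop.
R_p = (5.60×1.20)/(5.60+1.20) = 0.9882 Ω
R_total = R_p + 8.71 = 0.9882 + 8.71 = 9.698 Ω
I = V / R_total = 164 / 9.698 = 16.91 A
Voltage across the parallel pair: V_p = I × R_p = 16.91 × 0.9882 = 16.71 V
R2 sits across V_p; its power is V_p²/R.
P_R2 = (16.71)² / 1.20 = 232.7 W

233 W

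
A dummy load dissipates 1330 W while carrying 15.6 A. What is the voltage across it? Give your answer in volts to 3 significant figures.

85.3 V

From P = V I = I²R = V²/R, with the two given quantities we get V = P / I.
V = 1330 / 15.60 = 85.26 V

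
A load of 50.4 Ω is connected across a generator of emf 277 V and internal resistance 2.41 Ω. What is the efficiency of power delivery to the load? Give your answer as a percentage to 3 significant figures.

95.4 %

η = P_load/(P_load+P_int) = I²R/(I²R+I²r) = R/(R+r) — the I² cancels for series elements.
η = R / (R + r) = 50.4 / (50.4 + 2.41) = 0.9544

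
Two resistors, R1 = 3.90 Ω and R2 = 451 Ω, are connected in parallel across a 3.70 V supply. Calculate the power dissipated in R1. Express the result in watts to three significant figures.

The supply voltage appears across each parallel branch — just use P = V²/R1.
P_R1 = V² / R1 = (3.70)² / 3.90 Ω = 3.510 W

3.51 W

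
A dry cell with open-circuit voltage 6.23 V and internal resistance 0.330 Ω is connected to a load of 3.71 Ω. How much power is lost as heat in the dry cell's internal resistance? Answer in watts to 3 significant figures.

Internal loss is I²r, with I set by the total series resistance r+R.
I = ε / (r + R) = 6.23 / (0.330 + 3.71) = 1.542 A
P_int = I² r = (1.542)² × 0.330 = 0.7847 W

0.785 W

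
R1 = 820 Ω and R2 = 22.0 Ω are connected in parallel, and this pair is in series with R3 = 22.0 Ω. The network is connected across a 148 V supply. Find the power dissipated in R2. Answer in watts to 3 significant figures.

242 W

Combine R1 and R2 into their parallel equivalent first, reducing the network to two series resistors.
R_p = (820×22.0)/(820+22.0) = 21.43 Ω
R_total = R_p + 22.0 = 21.43 + 22.0 = 43.43 Ω
I = V / R_total = 148 / 43.43 = 3.408 A
Voltage across the parallel pair: V_p = I × R_p = 3.408 × 21.43 = 73.02 V
R2 has V_p across it, so P = V_p²/R2.
P_R2 = (73.02)² / 22.0 = 242.4 W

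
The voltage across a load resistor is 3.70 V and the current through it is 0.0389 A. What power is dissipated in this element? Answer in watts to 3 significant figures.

V and I are known directly — P = V I, no intermediate step needed.
P = 3.70 V × 0.03890 A = 0.1439 W

0.144 W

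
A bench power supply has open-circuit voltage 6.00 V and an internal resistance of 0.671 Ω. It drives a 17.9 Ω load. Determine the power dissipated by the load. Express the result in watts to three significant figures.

1.87 W

With r and R in series, I = ε/(r+R); the load dissipates I²R.
I = ε / (r + R) = 6.00 / (0.671 + 17.9) = 0.3231 A
P_load = I² R = (0.3231)² × 17.9 = 1.868 W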